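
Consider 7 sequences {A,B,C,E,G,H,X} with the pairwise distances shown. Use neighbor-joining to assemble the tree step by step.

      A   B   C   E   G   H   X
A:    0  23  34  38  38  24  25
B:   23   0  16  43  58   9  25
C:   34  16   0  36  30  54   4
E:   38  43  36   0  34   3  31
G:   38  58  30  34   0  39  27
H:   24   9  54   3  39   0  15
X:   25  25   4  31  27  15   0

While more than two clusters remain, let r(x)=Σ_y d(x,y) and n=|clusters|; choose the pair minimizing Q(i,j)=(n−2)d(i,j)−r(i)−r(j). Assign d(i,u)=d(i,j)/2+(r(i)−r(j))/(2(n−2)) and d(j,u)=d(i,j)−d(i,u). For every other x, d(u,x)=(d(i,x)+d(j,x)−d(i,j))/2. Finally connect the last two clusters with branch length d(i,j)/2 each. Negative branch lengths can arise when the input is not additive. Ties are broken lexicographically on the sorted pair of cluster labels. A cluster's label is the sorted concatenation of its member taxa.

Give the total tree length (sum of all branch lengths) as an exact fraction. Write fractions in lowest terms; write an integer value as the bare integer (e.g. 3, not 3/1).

step 1: merge (E,H) at d=3, Q=-314; branch lengths E→28/5, H→-13/5; new cluster EH
  updated: d(A,EH)=59/2, d(B,EH)=49/2, d(C,EH)=87/2, d(EH,G)=35, d(EH,X)=43/2
step 2: merge (C,X) at d=4, Q=-214; branch lengths C→41/8, X→-9/8; new cluster CX
  updated: d(A,CX)=55/2, d(B,CX)=37/2, d(CX,EH)=61/2, d(CX,G)=53/2
step 3: merge (CX,G) at d=53/2, Q=-181; branch lengths CX→25/6, G→67/3; new cluster CGX
  updated: d(A,CGX)=39/2, d(B,CGX)=25, d(CGX,EH)=39/2
step 4: merge (A,B) at d=23, Q=-197/2; branch lengths A→91/8, B→93/8; new cluster AB
  updated: d(AB,CGX)=43/4, d(AB,EH)=31/2
step 5: merge (AB,CGX) at d=43/4, Q=-183/4; branch lengths AB→27/8, CGX→59/8; new cluster ABCGX
  updated: d(ABCGX,EH)=97/8
step 6: merge (ABCGX,EH) at d=97/8; branch lengths ABCGX→97/16, EH→97/16; new cluster ABCEGHX
final tree: (((A:91/8,B:93/8):27/8,((C:41/8,X:-9/8):25/6,G:67/3):59/8):97/16,(E:28/5,H:-13/5):97/16)
total length: 635/8

635/8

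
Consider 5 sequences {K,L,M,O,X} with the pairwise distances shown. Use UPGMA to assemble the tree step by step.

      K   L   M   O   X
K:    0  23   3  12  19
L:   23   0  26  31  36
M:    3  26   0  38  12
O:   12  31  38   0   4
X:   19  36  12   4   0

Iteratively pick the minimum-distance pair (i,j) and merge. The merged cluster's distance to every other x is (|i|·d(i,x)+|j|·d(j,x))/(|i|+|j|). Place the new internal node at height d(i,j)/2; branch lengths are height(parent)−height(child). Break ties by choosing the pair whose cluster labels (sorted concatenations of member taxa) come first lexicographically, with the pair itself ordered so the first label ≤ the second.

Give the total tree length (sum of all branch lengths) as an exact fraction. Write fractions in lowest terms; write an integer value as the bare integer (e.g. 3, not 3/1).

341/8

1. join K+M (d=3) ⇒ KM; edges |K|=3/2, |M|=3/2
  updated: d(KM,L)=49/2, d(KM,O)=25, d(KM,X)=31/2
2. join O+X (d=4) ⇒ OX; edges |O|=2, |X|=2
  updated: d(KM,OX)=81/4, d(L,OX)=67/2
3. join KM+OX (d=81/4) ⇒ KMOX; edges |KM|=69/8, |OX|=65/8
  updated: d(KMOX,L)=29
4. join KMOX+L (d=29) ⇒ KLMOX; edges |KMOX|=35/8, |L|=29/2
final tree: (((K:3/2,M:3/2):69/8,(O:2,X:2):65/8):35/8,L:29/2)
total length: 341/8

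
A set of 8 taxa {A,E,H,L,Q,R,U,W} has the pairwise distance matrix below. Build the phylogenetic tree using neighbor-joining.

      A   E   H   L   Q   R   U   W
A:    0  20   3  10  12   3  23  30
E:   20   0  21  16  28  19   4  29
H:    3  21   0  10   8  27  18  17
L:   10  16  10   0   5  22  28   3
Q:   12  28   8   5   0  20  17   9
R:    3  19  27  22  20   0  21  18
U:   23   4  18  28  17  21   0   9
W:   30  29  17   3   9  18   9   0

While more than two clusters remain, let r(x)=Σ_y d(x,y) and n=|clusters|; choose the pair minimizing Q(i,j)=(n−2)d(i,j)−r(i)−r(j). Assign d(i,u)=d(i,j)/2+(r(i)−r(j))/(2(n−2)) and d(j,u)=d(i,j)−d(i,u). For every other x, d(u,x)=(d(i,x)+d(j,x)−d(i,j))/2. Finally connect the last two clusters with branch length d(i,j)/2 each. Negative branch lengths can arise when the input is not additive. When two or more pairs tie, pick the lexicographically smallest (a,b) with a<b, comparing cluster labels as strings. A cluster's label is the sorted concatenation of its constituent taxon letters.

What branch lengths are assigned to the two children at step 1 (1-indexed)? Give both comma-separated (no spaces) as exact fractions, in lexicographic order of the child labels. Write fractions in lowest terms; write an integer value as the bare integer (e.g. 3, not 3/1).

1. join E+U (d=4, Q=-233) ⇒ EU; edges |E|=41/12, |U|=7/12
  updated: d(A,EU)=39/2, d(EU,H)=35/2, d(EU,L)=20, d(EU,Q)=41/2, d(EU,R)=18, d(EU,W)=17
2. join A+R (d=3, Q=-341/2) ⇒ AR; edges |A|=-31/20, |R|=91/20
  updated: d(AR,EU)=69/4, d(AR,H)=27/2, d(AR,L)=29/2, d(AR,Q)=29/2, d(AR,W)=45/2
3. join L+W (d=3, Q=-109) ⇒ LW; edges |L|=-1/2, |W|=7/2
  updated: d(AR,LW)=17, d(EU,LW)=17, d(H,LW)=12, d(LW,Q)=11/2
4. join LW+Q (d=11/2, Q=-167/2) ⇒ LQW; edges |LW|=13/4, |Q|=9/4
  updated: d(AR,LQW)=13, d(EU,LQW)=16, d(H,LQW)=29/4
5. join AR+EU (d=69/4, Q=-60) ⇒ AERU; edges |AR|=55/8, |EU|=83/8
  updated: d(AERU,H)=55/8, d(AERU,LQW)=47/8
6. join AERU+H (d=55/8, Q=-20) ⇒ AEHRU; edges |AERU|=11/4, |H|=33/8
  updated: d(AEHRU,LQW)=25/8
7. join AEHRU+LQW (d=25/8) ⇒ AEHLQRUW; edges |AEHRU|=25/16, |LQW|=25/16
final tree: ((((A:-31/20,R:91/20):55/8,(E:41/12,U:7/12):83/8):11/4,H:33/8):25/16,((L:-1/2,W:7/2):13/4,Q:9/4):25/16)
total length: 171/4

41/12,7/12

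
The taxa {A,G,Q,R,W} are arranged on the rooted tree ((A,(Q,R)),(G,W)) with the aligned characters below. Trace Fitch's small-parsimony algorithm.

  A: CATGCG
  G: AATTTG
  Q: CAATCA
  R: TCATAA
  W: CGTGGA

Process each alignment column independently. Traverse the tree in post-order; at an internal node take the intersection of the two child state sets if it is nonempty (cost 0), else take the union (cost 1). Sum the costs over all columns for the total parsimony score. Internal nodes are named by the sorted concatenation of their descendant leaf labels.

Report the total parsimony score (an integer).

12

QR@0: {C} ∪ {T} = {C,T} (union, +1)
AQR@0: {C} ∩ {C,T} = {C} (intersection, +0)
GW@0: {A} ∪ {C} = {A,C} (union, +1)
AGQRW@0: {C} ∩ {A,C} = {C} (intersection, +0)
QR@1: {A} ∪ {C} = {A,C} (union, +1)
AQR@1: {A} ∩ {A,C} = {A} (intersection, +0)
GW@1: {A} ∪ {G} = {A,G} (union, +1)
AGQRW@1: {A} ∩ {A,G} = {A} (intersection, +0)
QR@2: {A} ∩ {A} = {A} (intersection, +0)
AQR@2: {T} ∪ {A} = {A,T} (union, +1)
GW@2: {T} ∩ {T} = {T} (intersection, +0)
AGQRW@2: {A,T} ∩ {T} = {T} (intersection, +0)
QR@3: {T} ∩ {T} = {T} (intersection, +0)
AQR@3: {G} ∪ {T} = {G,T} (union, +1)
GW@3: {T} ∪ {G} = {G,T} (union, +1)
AGQRW@3: {G,T} ∩ {G,T} = {G,T} (intersection, +0)
QR@4: {C} ∪ {A} = {A,C} (union, +1)
AQR@4: {C} ∩ {A,C} = {C} (intersection, +0)
GW@4: {T} ∪ {G} = {G,T} (union, +1)
AGQRW@4: {C} ∪ {G,T} = {C,G,T} (union, +1)
QR@5: {A} ∩ {A} = {A} (intersection, +0)
AQR@5: {G} ∪ {A} = {A,G} (union, +1)
GW@5: {G} ∪ {A} = {A,G} (union, +1)
AGQRW@5: {A,G} ∩ {A,G} = {A,G} (intersection, +0)
per-site changes: [2, 2, 1, 2, 3, 2]; total = 12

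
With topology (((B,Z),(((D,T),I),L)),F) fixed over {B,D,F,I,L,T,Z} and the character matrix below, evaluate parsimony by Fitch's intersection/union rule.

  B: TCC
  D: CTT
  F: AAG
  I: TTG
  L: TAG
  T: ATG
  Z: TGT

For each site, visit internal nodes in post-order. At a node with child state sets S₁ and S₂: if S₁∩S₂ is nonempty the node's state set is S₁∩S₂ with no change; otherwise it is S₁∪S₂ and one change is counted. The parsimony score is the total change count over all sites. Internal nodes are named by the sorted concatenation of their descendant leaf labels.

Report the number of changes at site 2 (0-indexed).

3

site 0, node BZ: B={T} ∩ Z={T} → {T} (+0)
site 0, node DT: D={C} ∪ T={A} → {A,C} (+1)
site 0, node DIT: DT={A,C} ∪ I={T} → {A,C,T} (+1)
site 0, node DILT: DIT={A,C,T} ∩ L={T} → {T} (+0)
site 0, node BDILTZ: BZ={T} ∩ DILT={T} → {T} (+0)
site 0, node BDFILTZ: BDILTZ={T} ∪ F={A} → {A,T} (+1)
site 1, node BZ: B={C} ∪ Z={G} → {C,G} (+1)
site 1, node DT: D={T} ∩ T={T} → {T} (+0)
site 1, node DIT: DT={T} ∩ I={T} → {T} (+0)
site 1, node DILT: DIT={T} ∪ L={A} → {A,T} (+1)
site 1, node BDILTZ: BZ={C,G} ∪ DILT={A,T} → {A,C,G,T} (+1)
site 1, node BDFILTZ: BDILTZ={A,C,G,T} ∩ F={A} → {A} (+0)
site 2, node BZ: B={C} ∪ Z={T} → {C,T} (+1)
site 2, node DT: D={T} ∪ T={G} → {G,T} (+1)
site 2, node DIT: DT={G,T} ∩ I={G} → {G} (+0)
site 2, node DILT: DIT={G} ∩ L={G} → {G} (+0)
site 2, node BDILTZ: BZ={C,T} ∪ DILT={G} → {C,G,T} (+1)
site 2, node BDFILTZ: BDILTZ={C,G,T} ∩ F={G} → {G} (+0)
per-site changes: [3, 3, 3]; total = 9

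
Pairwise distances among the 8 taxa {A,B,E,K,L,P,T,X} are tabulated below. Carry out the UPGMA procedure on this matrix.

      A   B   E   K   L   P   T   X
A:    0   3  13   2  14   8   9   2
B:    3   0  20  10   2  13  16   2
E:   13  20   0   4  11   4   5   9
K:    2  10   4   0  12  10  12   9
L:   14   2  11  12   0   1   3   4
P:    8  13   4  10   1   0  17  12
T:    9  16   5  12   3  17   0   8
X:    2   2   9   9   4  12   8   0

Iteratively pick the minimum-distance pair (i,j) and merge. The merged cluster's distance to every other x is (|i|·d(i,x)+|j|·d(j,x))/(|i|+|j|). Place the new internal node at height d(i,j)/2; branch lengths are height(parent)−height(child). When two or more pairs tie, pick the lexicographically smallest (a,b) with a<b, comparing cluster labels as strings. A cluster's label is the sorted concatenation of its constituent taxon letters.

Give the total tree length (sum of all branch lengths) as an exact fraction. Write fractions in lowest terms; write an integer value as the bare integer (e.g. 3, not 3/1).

91/4

iteration 1: select L,P (d=1); attach at lengths (1/2, 1/2); label the merged cluster LP
  updated: d(A,LP)=11, d(B,LP)=15/2, d(E,LP)=15/2, d(K,LP)=11, d(LP,T)=10, d(LP,X)=8
iteration 2: select A,K (d=2); attach at lengths (1, 1); label the merged cluster AK
  updated: d(AK,B)=13/2, d(AK,E)=17/2, d(AK,LP)=11, d(AK,T)=21/2, d(AK,X)=11/2
iteration 3: select B,X (d=2); attach at lengths (1, 1); label the merged cluster BX
  updated: d(AK,BX)=6, d(BX,E)=29/2, d(BX,LP)=31/4, d(BX,T)=12
iteration 4: select E,T (d=5); attach at lengths (5/2, 5/2); label the merged cluster ET
  updated: d(AK,ET)=19/2, d(BX,ET)=53/4, d(ET,LP)=35/4
iteration 5: select AK,BX (d=6); attach at lengths (2, 2); label the merged cluster ABKX
  updated: d(ABKX,ET)=91/8, d(ABKX,LP)=75/8
iteration 6: select ET,LP (d=35/4); attach at lengths (15/8, 31/8); label the merged cluster ELPT
  updated: d(ABKX,ELPT)=83/8
iteration 7: select ABKX,ELPT (d=83/8); attach at lengths (35/16, 13/16); label the merged cluster ABEKLPTX
final tree: (((A:1,K:1):2,(B:1,X:1):2):35/16,((E:5/2,T:5/2):15/8,(L:1/2,P:1/2):31/8):13/16)
total length: 91/4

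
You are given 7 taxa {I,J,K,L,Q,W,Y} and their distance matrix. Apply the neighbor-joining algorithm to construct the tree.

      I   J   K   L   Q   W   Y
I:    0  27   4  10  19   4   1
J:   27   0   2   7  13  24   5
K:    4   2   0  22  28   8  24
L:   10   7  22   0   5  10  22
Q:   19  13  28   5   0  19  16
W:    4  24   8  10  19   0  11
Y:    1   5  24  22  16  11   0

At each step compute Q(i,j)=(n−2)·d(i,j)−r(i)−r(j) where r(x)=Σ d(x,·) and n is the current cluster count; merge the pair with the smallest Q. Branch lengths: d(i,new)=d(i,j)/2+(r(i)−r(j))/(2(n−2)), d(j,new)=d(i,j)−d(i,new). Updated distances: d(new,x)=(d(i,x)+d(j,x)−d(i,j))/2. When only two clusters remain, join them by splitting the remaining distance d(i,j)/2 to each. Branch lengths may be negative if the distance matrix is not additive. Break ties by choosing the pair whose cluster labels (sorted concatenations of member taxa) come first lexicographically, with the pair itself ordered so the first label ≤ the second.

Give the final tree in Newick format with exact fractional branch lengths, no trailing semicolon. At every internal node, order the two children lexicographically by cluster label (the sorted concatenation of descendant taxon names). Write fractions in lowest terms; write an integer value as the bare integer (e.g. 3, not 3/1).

1. join J+K (d=2, Q=-156) ⇒ JK; edges |J|=0, |K|=2
  updated: d(I,JK)=29/2, d(JK,L)=27/2, d(JK,Q)=39/2, d(JK,W)=15, d(JK,Y)=27/2
2. join L+Q (d=5, Q=-119) ⇒ LQ; edges |L|=1/4, |Q|=19/4
  updated: d(I,LQ)=12, d(JK,LQ)=14, d(LQ,W)=12, d(LQ,Y)=33/2
3. join I+Y (d=1, Q=-141/2) ⇒ IY; edges |I|=-5/4, |Y|=9/4
  updated: d(IY,JK)=27/2, d(IY,LQ)=55/4, d(IY,W)=7
4. join IY+W (d=7, Q=-217/4) ⇒ IWY; edges |IY|=57/16, |W|=55/16
  updated: d(IWY,JK)=43/4, d(IWY,LQ)=75/8
5. join IWY+JK (d=43/4, Q=-273/8) ⇒ IJKWY; edges |IWY|=49/16, |JK|=123/16
  updated: d(IJKWY,LQ)=101/16
6. join IJKWY+LQ (d=101/16) ⇒ IJKLQWY; edges |IJKWY|=101/32, |LQ|=101/32
final tree: ((((I:-5/4,Y:9/4):57/16,W:55/16):49/16,(J:0,K:2):123/16):101/32,(L:1/4,Q:19/4):101/32)
total length: 513/16

((((I:-5/4,Y:9/4):57/16,W:55/16):49/16,(J:0,K:2):123/16):101/32,(L:1/4,Q:19/4):101/32)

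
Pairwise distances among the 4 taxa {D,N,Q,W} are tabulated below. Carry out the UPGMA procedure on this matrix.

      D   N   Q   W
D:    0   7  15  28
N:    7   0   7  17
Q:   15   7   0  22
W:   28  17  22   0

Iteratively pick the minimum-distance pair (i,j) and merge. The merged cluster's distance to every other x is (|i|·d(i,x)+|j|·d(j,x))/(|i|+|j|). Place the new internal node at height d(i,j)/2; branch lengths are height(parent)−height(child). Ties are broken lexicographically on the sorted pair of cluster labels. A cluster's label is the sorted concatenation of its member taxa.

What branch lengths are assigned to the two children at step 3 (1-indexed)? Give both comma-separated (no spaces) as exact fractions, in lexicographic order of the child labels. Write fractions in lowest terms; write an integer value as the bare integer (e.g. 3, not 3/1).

17/3,67/6

1. join D+N (d=7) ⇒ DN; edges |D|=7/2, |N|=7/2
  updated: d(DN,Q)=11, d(DN,W)=45/2
2. join DN+Q (d=11) ⇒ DNQ; edges |DN|=2, |Q|=11/2
  updated: d(DNQ,W)=67/3
3. join DNQ+W (d=67/3) ⇒ DNQW; edges |DNQ|=17/3, |W|=67/6
final tree: (((D:7/2,N:7/2):2,Q:11/2):17/3,W:67/6)
total length: 94/3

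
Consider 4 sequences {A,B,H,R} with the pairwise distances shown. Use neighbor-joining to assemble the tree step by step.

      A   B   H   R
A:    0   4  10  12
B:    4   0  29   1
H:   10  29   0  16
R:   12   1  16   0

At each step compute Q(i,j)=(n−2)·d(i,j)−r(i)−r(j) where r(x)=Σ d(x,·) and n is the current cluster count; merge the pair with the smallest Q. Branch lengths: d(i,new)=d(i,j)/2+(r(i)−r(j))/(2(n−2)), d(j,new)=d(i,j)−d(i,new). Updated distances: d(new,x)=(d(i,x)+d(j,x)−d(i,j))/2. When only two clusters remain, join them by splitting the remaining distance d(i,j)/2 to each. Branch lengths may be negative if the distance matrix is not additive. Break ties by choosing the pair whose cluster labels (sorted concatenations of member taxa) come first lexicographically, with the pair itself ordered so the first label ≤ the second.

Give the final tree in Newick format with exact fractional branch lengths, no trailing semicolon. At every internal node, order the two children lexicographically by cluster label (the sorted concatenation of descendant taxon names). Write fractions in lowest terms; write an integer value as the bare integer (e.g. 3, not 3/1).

step 1: merge (A,H) at d=10, Q=-61; branch lengths A→-9/4, H→49/4; new cluster AH
  updated: d(AH,B)=23/2, d(AH,R)=9
step 2: merge (AH,B) at d=23/2, Q=-43/2; branch lengths AH→39/4, B→7/4; new cluster ABH
  updated: d(ABH,R)=-3/4
step 3: merge (ABH,R) at d=-3/4; branch lengths ABH→-3/8, R→-3/8; new cluster ABHR
final tree: (((A:-9/4,H:49/4):39/4,B:7/4):-3/8,R:-3/8)
total length: 83/4

(((A:-9/4,H:49/4):39/4,B:7/4):-3/8,R:-3/8)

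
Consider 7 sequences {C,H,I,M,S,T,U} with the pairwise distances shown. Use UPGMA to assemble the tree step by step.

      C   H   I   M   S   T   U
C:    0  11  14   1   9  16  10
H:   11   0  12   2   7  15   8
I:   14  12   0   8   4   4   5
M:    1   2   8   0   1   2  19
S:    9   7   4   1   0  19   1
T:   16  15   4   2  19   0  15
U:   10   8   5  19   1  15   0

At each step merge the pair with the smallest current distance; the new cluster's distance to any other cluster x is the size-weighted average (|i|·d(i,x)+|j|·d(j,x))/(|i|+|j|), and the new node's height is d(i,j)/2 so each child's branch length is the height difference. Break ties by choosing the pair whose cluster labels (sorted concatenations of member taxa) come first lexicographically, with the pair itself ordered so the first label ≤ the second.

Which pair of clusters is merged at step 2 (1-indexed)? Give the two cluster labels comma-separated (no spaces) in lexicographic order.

step 1: merge (C,M) at d=1; branch lengths C→1/2, M→1/2; new cluster CM
  updated: d(CM,H)=13/2, d(CM,I)=11, d(CM,S)=5, d(CM,T)=9, d(CM,U)=29/2
step 2: merge (S,U) at d=1; branch lengths S→1/2, U→1/2; new cluster SU
  updated: d(CM,SU)=39/4, d(H,SU)=15/2, d(I,SU)=9/2, d(SU,T)=17
step 3: merge (I,T) at d=4; branch lengths I→2, T→2; new cluster IT
  updated: d(CM,IT)=10, d(H,IT)=27/2, d(IT,SU)=43/4
step 4: merge (CM,H) at d=13/2; branch lengths CM→11/4, H→13/4; new cluster CHM
  updated: d(CHM,IT)=67/6, d(CHM,SU)=9
step 5: merge (CHM,SU) at d=9; branch lengths CHM→5/4, SU→4; new cluster CHMSU
  updated: d(CHMSU,IT)=11
step 6: merge (CHMSU,IT) at d=11; branch lengths CHMSU→1, IT→7/2; new cluster CHIMSTU
final tree: ((((C:1/2,M:1/2):11/4,H:13/4):5/4,(S:1/2,U:1/2):4):1,(I:2,T:2):7/2)
total length: 87/4

S,U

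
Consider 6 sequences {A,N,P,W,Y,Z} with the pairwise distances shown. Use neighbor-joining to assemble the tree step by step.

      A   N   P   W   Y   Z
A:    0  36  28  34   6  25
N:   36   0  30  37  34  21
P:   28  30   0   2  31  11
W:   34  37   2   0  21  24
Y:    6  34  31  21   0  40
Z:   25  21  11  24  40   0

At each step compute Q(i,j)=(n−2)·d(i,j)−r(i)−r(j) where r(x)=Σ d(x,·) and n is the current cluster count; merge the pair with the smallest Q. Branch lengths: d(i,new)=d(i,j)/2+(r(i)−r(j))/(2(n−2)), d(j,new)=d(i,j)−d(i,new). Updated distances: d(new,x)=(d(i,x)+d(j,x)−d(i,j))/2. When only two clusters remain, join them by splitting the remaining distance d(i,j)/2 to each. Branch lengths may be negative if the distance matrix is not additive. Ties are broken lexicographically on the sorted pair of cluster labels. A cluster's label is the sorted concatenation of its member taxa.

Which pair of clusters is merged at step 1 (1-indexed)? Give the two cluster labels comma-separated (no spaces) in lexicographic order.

A,Y

step 1: merge (A,Y) at d=6, Q=-237; branch lengths A→21/8, Y→27/8; new cluster AY
  updated: d(AY,N)=32, d(AY,P)=53/2, d(AY,W)=49/2, d(AY,Z)=59/2
step 2: merge (P,W) at d=2, Q=-151; branch lengths P→-2, W→4; new cluster PW
  updated: d(AY,PW)=49/2, d(N,PW)=65/2, d(PW,Z)=33/2
step 3: merge (AY,PW) at d=49/2, Q=-221/2; branch lengths AY→123/8, PW→73/8; new cluster APWY
  updated: d(APWY,N)=20, d(APWY,Z)=43/4
step 4: merge (APWY,N) at d=20, Q=-207/4; branch lengths APWY→39/8, N→121/8; new cluster ANPWY
  updated: d(ANPWY,Z)=47/8
step 5: merge (ANPWY,Z) at d=47/8; branch lengths ANPWY→47/16, Z→47/16; new cluster ANPWYZ
final tree: ((((A:21/8,Y:27/8):123/8,(P:-2,W:4):73/8):39/8,N:121/8):47/16,Z:47/16)
total length: 467/8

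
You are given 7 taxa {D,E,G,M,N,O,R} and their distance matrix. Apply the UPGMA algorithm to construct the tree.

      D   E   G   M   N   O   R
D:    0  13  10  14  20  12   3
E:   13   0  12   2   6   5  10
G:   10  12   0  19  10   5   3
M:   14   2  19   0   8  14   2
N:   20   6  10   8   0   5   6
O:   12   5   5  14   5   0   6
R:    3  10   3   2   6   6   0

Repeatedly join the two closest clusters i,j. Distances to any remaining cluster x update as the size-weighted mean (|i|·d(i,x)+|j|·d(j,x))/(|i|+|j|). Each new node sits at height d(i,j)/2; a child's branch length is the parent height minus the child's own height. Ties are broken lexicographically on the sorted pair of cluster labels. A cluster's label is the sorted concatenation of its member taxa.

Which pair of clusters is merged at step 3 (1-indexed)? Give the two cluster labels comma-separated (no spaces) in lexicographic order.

G,O

1. join E+M (d=2) ⇒ EM; edges |E|=1, |M|=1
  updated: d(D,EM)=27/2, d(EM,G)=31/2, d(EM,N)=7, d(EM,O)=19/2, d(EM,R)=6
2. join D+R (d=3) ⇒ DR; edges |D|=3/2, |R|=3/2
  updated: d(DR,EM)=39/4, d(DR,G)=13/2, d(DR,N)=13, d(DR,O)=9
3. join G+O (d=5) ⇒ GO; edges |G|=5/2, |O|=5/2
  updated: d(DR,GO)=31/4, d(EM,GO)=25/2, d(GO,N)=15/2
4. join EM+N (d=7) ⇒ EMN; edges |EM|=5/2, |N|=7/2
  updated: d(DR,EMN)=65/6, d(EMN,GO)=65/6
5. join DR+GO (d=31/4) ⇒ DGOR; edges |DR|=19/8, |GO|=11/8
  updated: d(DGOR,EMN)=65/6
6. join DGOR+EMN (d=65/6) ⇒ DEGMNOR; edges |DGOR|=37/24, |EMN|=23/12
final tree: (((D:3/2,R:3/2):19/8,(G:5/2,O:5/2):11/8):37/24,((E:1,M:1):5/2,N:7/2):23/12)
total length: 557/24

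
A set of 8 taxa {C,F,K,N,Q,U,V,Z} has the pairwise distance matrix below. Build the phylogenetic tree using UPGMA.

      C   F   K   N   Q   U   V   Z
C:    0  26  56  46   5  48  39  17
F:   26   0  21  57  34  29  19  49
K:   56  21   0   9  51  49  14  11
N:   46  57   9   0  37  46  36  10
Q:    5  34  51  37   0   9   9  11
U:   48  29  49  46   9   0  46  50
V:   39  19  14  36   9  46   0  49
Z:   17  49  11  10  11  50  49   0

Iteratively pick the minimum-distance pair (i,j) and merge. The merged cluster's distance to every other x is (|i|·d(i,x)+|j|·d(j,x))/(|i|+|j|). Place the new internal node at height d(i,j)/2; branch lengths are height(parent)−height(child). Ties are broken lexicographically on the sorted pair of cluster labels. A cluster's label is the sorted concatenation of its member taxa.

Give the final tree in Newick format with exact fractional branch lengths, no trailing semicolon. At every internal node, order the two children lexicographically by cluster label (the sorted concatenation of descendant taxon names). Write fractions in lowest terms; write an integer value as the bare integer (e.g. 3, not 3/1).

iteration 1: select C,Q (d=5); attach at lengths (5/2, 5/2); label the merged cluster CQ
  updated: d(CQ,F)=30, d(CQ,K)=107/2, d(CQ,N)=83/2, d(CQ,U)=57/2, d(CQ,V)=24, d(CQ,Z)=14
iteration 2: select K,N (d=9); attach at lengths (9/2, 9/2); label the merged cluster KN
  updated: d(CQ,KN)=95/2, d(F,KN)=39, d(KN,U)=95/2, d(KN,V)=25, d(KN,Z)=21/2
iteration 3: select KN,Z (d=21/2); attach at lengths (3/4, 21/4); label the merged cluster KNZ
  updated: d(CQ,KNZ)=109/3, d(F,KNZ)=127/3, d(KNZ,U)=145/3, d(KNZ,V)=33
iteration 4: select F,V (d=19); attach at lengths (19/2, 19/2); label the merged cluster FV
  updated: d(CQ,FV)=27, d(FV,KNZ)=113/3, d(FV,U)=75/2
iteration 5: select CQ,FV (d=27); attach at lengths (11, 4); label the merged cluster CFQV
  updated: d(CFQV,KNZ)=37, d(CFQV,U)=33
iteration 6: select CFQV,U (d=33); attach at lengths (3, 33/2); label the merged cluster CFQUV
  updated: d(CFQUV,KNZ)=589/15
iteration 7: select CFQUV,KNZ (d=589/15); attach at lengths (47/15, 863/60); label the merged cluster CFKNQUVZ
final tree: ((((C:5/2,Q:5/2):11,(F:19/2,V:19/2):4):3,U:33/2):47/15,((K:9/2,N:9/2):3/4,Z:21/4):863/60)
total length: 5461/60

((((C:5/2,Q:5/2):11,(F:19/2,V:19/2):4):3,U:33/2):47/15,((K:9/2,N:9/2):3/4,Z:21/4):863/60)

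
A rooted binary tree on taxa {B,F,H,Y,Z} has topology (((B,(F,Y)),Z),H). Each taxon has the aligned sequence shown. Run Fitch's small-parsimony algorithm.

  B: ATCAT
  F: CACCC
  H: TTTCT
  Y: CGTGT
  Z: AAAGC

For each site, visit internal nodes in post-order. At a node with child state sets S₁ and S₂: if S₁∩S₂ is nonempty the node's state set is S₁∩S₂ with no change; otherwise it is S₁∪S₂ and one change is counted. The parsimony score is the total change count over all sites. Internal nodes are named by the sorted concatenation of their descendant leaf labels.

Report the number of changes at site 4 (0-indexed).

FY@0: {C} ∩ {C} = {C} (intersection, +0)
BFY@0: {A} ∪ {C} = {A,C} (union, +1)
BFYZ@0: {A,C} ∩ {A} = {A} (intersection, +0)
BFHYZ@0: {A} ∪ {T} = {A,T} (union, +1)
FY@1: {A} ∪ {G} = {A,G} (union, +1)
BFY@1: {T} ∪ {A,G} = {A,G,T} (union, +1)
BFYZ@1: {A,G,T} ∩ {A} = {A} (intersection, +0)
BFHYZ@1: {A} ∪ {T} = {A,T} (union, +1)
FY@2: {C} ∪ {T} = {C,T} (union, +1)
BFY@2: {C} ∩ {C,T} = {C} (intersection, +0)
BFYZ@2: {C} ∪ {A} = {A,C} (union, +1)
BFHYZ@2: {A,C} ∪ {T} = {A,C,T} (union, +1)
FY@3: {C} ∪ {G} = {C,G} (union, +1)
BFY@3: {A} ∪ {C,G} = {A,C,G} (union, +1)
BFYZ@3: {A,C,G} ∩ {G} = {G} (intersection, +0)
BFHYZ@3: {G} ∪ {C} = {C,G} (union, +1)
FY@4: {C} ∪ {T} = {C,T} (union, +1)
BFY@4: {T} ∩ {C,T} = {T} (intersection, +0)
BFYZ@4: {T} ∪ {C} = {C,T} (union, +1)
BFHYZ@4: {C,T} ∩ {T} = {T} (intersection, +0)
per-site changes: [2, 3, 3, 3, 2]; total = 13

2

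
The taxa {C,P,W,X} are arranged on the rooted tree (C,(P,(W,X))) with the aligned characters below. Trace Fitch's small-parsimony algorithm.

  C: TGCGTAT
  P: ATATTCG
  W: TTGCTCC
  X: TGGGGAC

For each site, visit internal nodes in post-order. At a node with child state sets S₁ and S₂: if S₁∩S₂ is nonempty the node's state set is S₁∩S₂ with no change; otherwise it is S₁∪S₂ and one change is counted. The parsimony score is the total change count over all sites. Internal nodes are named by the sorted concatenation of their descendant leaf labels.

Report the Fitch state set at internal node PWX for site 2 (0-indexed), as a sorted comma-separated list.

A,G

site 0, node WX: W={T} ∩ X={T} → {T} (+0)
site 0, node PWX: P={A} ∪ WX={T} → {A,T} (+1)
site 0, node CPWX: C={T} ∩ PWX={A,T} → {T} (+0)
site 1, node WX: W={T} ∪ X={G} → {G,T} (+1)
site 1, node PWX: P={T} ∩ WX={G,T} → {T} (+0)
site 1, node CPWX: C={G} ∪ PWX={T} → {G,T} (+1)
site 2, node WX: W={G} ∩ X={G} → {G} (+0)
site 2, node PWX: P={A} ∪ WX={G} → {A,G} (+1)
site 2, node CPWX: C={C} ∪ PWX={A,G} → {A,C,G} (+1)
site 3, node WX: W={C} ∪ X={G} → {C,G} (+1)
site 3, node PWX: P={T} ∪ WX={C,G} → {C,G,T} (+1)
site 3, node CPWX: C={G} ∩ PWX={C,G,T} → {G} (+0)
site 4, node WX: W={T} ∪ X={G} → {G,T} (+1)
site 4, node PWX: P={T} ∩ WX={G,T} → {T} (+0)
site 4, node CPWX: C={T} ∩ PWX={T} → {T} (+0)
site 5, node WX: W={C} ∪ X={A} → {A,C} (+1)
site 5, node PWX: P={C} ∩ WX={A,C} → {C} (+0)
site 5, node CPWX: C={A} ∪ PWX={C} → {A,C} (+1)
site 6, node WX: W={C} ∩ X={C} → {C} (+0)
site 6, node PWX: P={G} ∪ WX={C} → {C,G} (+1)
site 6, node CPWX: C={T} ∪ PWX={C,G} → {C,G,T} (+1)
per-site changes: [1, 2, 2, 2, 1, 2, 2]; total = 12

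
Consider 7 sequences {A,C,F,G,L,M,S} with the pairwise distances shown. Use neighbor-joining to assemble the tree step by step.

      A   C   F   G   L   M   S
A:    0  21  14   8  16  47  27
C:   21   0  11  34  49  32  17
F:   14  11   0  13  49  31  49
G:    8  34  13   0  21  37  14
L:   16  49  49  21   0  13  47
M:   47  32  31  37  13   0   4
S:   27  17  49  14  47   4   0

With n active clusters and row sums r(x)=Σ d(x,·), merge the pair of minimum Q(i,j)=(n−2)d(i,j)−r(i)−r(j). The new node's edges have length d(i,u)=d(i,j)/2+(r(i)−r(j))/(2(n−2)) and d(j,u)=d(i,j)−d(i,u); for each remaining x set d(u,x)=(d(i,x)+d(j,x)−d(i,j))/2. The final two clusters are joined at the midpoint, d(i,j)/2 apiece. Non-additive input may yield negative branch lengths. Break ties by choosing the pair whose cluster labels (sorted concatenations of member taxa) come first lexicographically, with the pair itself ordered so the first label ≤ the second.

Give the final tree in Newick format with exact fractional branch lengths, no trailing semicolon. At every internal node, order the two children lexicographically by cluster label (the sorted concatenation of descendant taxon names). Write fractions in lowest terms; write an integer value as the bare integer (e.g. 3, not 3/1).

(((A:43/32,(C:113/16,F:63/16):341/32):137/32,G:87/32):177/64,(L:325/24,(M:13/5,S:7/5):347/24):177/64)

iteration 1: select M,S (d=4, Q=-302); attach at lengths (13/5, 7/5); label the merged cluster MS
  updated: d(A,MS)=35, d(C,MS)=45/2, d(F,MS)=38, d(G,MS)=47/2, d(L,MS)=28
iteration 2: select C,F (d=11, Q=-437/2); attach at lengths (113/16, 63/16); label the merged cluster CF
  updated: d(A,CF)=12, d(CF,G)=18, d(CF,L)=87/2, d(CF,MS)=99/4
iteration 3: select L,MS (d=28, Q=-543/4); attach at lengths (325/24, 347/24); label the merged cluster LMS
  updated: d(A,LMS)=23/2, d(CF,LMS)=161/8, d(G,LMS)=33/4
iteration 4: select A,CF (d=12, Q=-461/8); attach at lengths (43/32, 341/32); label the merged cluster ACF
  updated: d(ACF,G)=7, d(ACF,LMS)=157/16
iteration 5: select ACF,G (d=7, Q=-401/16); attach at lengths (137/32, 87/32); label the merged cluster ACFG
  updated: d(ACFG,LMS)=177/32
iteration 6: select ACFG,LMS (d=177/32); attach at lengths (177/64, 177/64); label the merged cluster ACFGLMS
final tree: (((A:43/32,(C:113/16,F:63/16):341/32):137/32,G:87/32):177/64,(L:325/24,(M:13/5,S:7/5):347/24):177/64)
total length: 2161/32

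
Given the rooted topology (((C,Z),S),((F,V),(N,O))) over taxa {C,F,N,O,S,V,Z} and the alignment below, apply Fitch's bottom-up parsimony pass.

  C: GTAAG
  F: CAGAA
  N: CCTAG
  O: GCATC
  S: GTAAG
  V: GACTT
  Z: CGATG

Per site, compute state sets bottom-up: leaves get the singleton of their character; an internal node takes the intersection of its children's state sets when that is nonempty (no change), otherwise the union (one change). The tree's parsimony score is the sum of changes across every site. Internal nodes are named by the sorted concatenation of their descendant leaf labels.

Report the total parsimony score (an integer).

15

[col 0] CZ: children C:{G}, Z:{C} ∪→ {C,G}; cost 1
[col 0] CSZ: children CZ:{C,G}, S:{G} ∩→ {G}; cost 0
[col 0] FV: children F:{C}, V:{G} ∪→ {C,G}; cost 1
[col 0] NO: children N:{C}, O:{G} ∪→ {C,G}; cost 1
[col 0] FNOV: children FV:{C,G}, NO:{C,G} ∩→ {C,G}; cost 0
[col 0] CFNOSVZ: children CSZ:{G}, FNOV:{C,G} ∩→ {G}; cost 0
[col 1] CZ: children C:{T}, Z:{G} ∪→ {G,T}; cost 1
[col 1] CSZ: children CZ:{G,T}, S:{T} ∩→ {T}; cost 0
[col 1] FV: children F:{A}, V:{A} ∩→ {A}; cost 0
[col 1] NO: children N:{C}, O:{C} ∩→ {C}; cost 0
[col 1] FNOV: children FV:{A}, NO:{C} ∪→ {A,C}; cost 1
[col 1] CFNOSVZ: children CSZ:{T}, FNOV:{A,C} ∪→ {A,C,T}; cost 1
[col 2] CZ: children C:{A}, Z:{A} ∩→ {A}; cost 0
[col 2] CSZ: children CZ:{A}, S:{A} ∩→ {A}; cost 0
[col 2] FV: children F:{G}, V:{C} ∪→ {C,G}; cost 1
[col 2] NO: children N:{T}, O:{A} ∪→ {A,T}; cost 1
[col 2] FNOV: children FV:{C,G}, NO:{A,T} ∪→ {A,C,G,T}; cost 1
[col 2] CFNOSVZ: children CSZ:{A}, FNOV:{A,C,G,T} ∩→ {A}; cost 0
[col 3] CZ: children C:{A}, Z:{T} ∪→ {A,T}; cost 1
[col 3] CSZ: children CZ:{A,T}, S:{A} ∩→ {A}; cost 0
[col 3] FV: children F:{A}, V:{T} ∪→ {A,T}; cost 1
[col 3] NO: children N:{A}, O:{T} ∪→ {A,T}; cost 1
[col 3] FNOV: children FV:{A,T}, NO:{A,T} ∩→ {A,T}; cost 0
[col 3] CFNOSVZ: children CSZ:{A}, FNOV:{A,T} ∩→ {A}; cost 0
[col 4] CZ: children C:{G}, Z:{G} ∩→ {G}; cost 0
[col 4] CSZ: children CZ:{G}, S:{G} ∩→ {G}; cost 0
[col 4] FV: children F:{A}, V:{T} ∪→ {A,T}; cost 1
[col 4] NO: children N:{G}, O:{C} ∪→ {C,G}; cost 1
[col 4] FNOV: children FV:{A,T}, NO:{C,G} ∪→ {A,C,G,T}; cost 1
[col 4] CFNOSVZ: children CSZ:{G}, FNOV:{A,C,G,T} ∩→ {G}; cost 0
per-site changes: [3, 3, 3, 3, 3]; total = 15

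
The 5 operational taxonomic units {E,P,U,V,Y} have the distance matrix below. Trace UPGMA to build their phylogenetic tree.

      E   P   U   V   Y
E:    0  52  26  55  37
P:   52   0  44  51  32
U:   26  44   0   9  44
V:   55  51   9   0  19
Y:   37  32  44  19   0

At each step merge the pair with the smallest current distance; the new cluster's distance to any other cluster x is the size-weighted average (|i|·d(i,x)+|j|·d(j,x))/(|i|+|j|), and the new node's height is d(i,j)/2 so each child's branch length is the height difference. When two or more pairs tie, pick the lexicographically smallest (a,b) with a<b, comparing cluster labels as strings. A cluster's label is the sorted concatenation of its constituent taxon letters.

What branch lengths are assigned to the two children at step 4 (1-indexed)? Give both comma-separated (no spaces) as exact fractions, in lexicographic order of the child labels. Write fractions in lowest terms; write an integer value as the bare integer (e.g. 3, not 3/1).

iteration 1: select U,V (d=9); attach at lengths (9/2, 9/2); label the merged cluster UV
  updated: d(E,UV)=81/2, d(P,UV)=95/2, d(UV,Y)=63/2
iteration 2: select UV,Y (d=63/2); attach at lengths (45/4, 63/4); label the merged cluster UVY
  updated: d(E,UVY)=118/3, d(P,UVY)=127/3
iteration 3: select E,UVY (d=118/3); attach at lengths (59/3, 47/12); label the merged cluster EUVY
  updated: d(EUVY,P)=179/4
iteration 4: select EUVY,P (d=179/4); attach at lengths (65/24, 179/8); label the merged cluster EPUVY
final tree: ((E:59/3,((U:9/2,V:9/2):45/4,Y:63/4):47/12):65/24,P:179/8)
total length: 254/3

65/24,179/8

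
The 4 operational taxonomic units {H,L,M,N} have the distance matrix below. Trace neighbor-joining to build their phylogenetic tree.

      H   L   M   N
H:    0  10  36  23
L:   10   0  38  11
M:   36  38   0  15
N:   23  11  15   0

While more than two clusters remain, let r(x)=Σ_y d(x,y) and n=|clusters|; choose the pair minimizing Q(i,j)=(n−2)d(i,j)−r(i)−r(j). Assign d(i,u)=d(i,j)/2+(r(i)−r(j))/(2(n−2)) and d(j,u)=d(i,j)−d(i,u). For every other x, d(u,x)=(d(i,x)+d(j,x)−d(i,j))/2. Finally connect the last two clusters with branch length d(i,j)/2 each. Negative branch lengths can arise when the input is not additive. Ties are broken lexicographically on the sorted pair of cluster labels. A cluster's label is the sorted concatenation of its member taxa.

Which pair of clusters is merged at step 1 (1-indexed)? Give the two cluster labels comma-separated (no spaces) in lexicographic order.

H,L

iteration 1: select H,L (d=10, Q=-108); attach at lengths (15/2, 5/2); label the merged cluster HL
  updated: d(HL,M)=32, d(HL,N)=12
iteration 2: select HL,M (d=32, Q=-59); attach at lengths (29/2, 35/2); label the merged cluster HLM
  updated: d(HLM,N)=-5/2
iteration 3: select HLM,N (d=-5/2); attach at lengths (-5/4, -5/4); label the merged cluster HLMN
final tree: (((H:15/2,L:5/2):29/2,M:35/2):-5/4,N:-5/4)
total length: 79/2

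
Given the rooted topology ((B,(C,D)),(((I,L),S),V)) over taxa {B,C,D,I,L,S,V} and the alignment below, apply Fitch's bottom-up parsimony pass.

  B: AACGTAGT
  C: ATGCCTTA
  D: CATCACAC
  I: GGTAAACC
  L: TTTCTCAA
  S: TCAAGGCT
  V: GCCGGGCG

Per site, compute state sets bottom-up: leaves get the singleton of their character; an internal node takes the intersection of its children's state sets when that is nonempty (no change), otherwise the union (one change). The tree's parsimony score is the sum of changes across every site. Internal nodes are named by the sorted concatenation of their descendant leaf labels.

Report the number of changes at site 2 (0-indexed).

4

site 0, node CD: C={A} ∪ D={C} → {A,C} (+1)
site 0, node BCD: B={A} ∩ CD={A,C} → {A} (+0)
site 0, node IL: I={G} ∪ L={T} → {G,T} (+1)
site 0, node ILS: IL={G,T} ∩ S={T} → {T} (+0)
site 0, node ILSV: ILS={T} ∪ V={G} → {G,T} (+1)
site 0, node BCDILSV: BCD={A} ∪ ILSV={G,T} → {A,G,T} (+1)
site 1, node CD: C={T} ∪ D={A} → {A,T} (+1)
site 1, node BCD: B={A} ∩ CD={A,T} → {A} (+0)
site 1, node IL: I={G} ∪ L={T} → {G,T} (+1)
site 1, node ILS: IL={G,T} ∪ S={C} → {C,G,T} (+1)
site 1, node ILSV: ILS={C,G,T} ∩ V={C} → {C} (+0)
site 1, node BCDILSV: BCD={A} ∪ ILSV={C} → {A,C} (+1)
site 2, node CD: C={G} ∪ D={T} → {G,T} (+1)
site 2, node BCD: B={C} ∪ CD={G,T} → {C,G,T} (+1)
site 2, node IL: I={T} ∩ L={T} → {T} (+0)
site 2, node ILS: IL={T} ∪ S={A} → {A,T} (+1)
site 2, node ILSV: ILS={A,T} ∪ V={C} → {A,C,T} (+1)
site 2, node BCDILSV: BCD={C,G,T} ∩ ILSV={A,C,T} → {C,T} (+0)
site 3, node CD: C={C} ∩ D={C} → {C} (+0)
site 3, node BCD: B={G} ∪ CD={C} → {C,G} (+1)
site 3, node IL: I={A} ∪ L={C} → {A,C} (+1)
site 3, node ILS: IL={A,C} ∩ S={A} → {A} (+0)
site 3, node ILSV: ILS={A} ∪ V={G} → {A,G} (+1)
site 3, node BCDILSV: BCD={C,G} ∩ ILSV={A,G} → {G} (+0)
site 4, node CD: C={C} ∪ D={A} → {A,C} (+1)
site 4, node BCD: B={T} ∪ CD={A,C} → {A,C,T} (+1)
site 4, node IL: I={A} ∪ L={T} → {A,T} (+1)
site 4, node ILS: IL={A,T} ∪ S={G} → {A,G,T} (+1)
site 4, node ILSV: ILS={A,G,T} ∩ V={G} → {G} (+0)
site 4, node BCDILSV: BCD={A,C,T} ∪ ILSV={G} → {A,C,G,T} (+1)
site 5, node CD: C={T} ∪ D={C} → {C,T} (+1)
site 5, node BCD: B={A} ∪ CD={C,T} → {A,C,T} (+1)
site 5, node IL: I={A} ∪ L={C} → {A,C} (+1)
site 5, node ILS: IL={A,C} ∪ S={G} → {A,C,G} (+1)
site 5, node ILSV: ILS={A,C,G} ∩ V={G} → {G} (+0)
site 5, node BCDILSV: BCD={A,C,T} ∪ ILSV={G} → {A,C,G,T} (+1)
site 6, node CD: C={T} ∪ D={A} → {A,T} (+1)
site 6, node BCD: B={G} ∪ CD={A,T} → {A,G,T} (+1)
site 6, node IL: I={C} ∪ L={A} → {A,C} (+1)
site 6, node ILS: IL={A,C} ∩ S={C} → {C} (+0)
site 6, node ILSV: ILS={C} ∩ V={C} → {C} (+0)
site 6, node BCDILSV: BCD={A,G,T} ∪ ILSV={C} → {A,C,G,T} (+1)
site 7, node CD: C={A} ∪ D={C} → {A,C} (+1)
site 7, node BCD: B={T} ∪ CD={A,C} → {A,C,T} (+1)
site 7, node IL: I={C} ∪ L={A} → {A,C} (+1)
site 7, node ILS: IL={A,C} ∪ S={T} → {A,C,T} (+1)
site 7, node ILSV: ILS={A,C,T} ∪ V={G} → {A,C,G,T} (+1)
site 7, node BCDILSV: BCD={A,C,T} ∩ ILSV={A,C,G,T} → {A,C,T} (+0)
per-site changes: [4, 4, 4, 3, 5, 5, 4, 5]; total = 34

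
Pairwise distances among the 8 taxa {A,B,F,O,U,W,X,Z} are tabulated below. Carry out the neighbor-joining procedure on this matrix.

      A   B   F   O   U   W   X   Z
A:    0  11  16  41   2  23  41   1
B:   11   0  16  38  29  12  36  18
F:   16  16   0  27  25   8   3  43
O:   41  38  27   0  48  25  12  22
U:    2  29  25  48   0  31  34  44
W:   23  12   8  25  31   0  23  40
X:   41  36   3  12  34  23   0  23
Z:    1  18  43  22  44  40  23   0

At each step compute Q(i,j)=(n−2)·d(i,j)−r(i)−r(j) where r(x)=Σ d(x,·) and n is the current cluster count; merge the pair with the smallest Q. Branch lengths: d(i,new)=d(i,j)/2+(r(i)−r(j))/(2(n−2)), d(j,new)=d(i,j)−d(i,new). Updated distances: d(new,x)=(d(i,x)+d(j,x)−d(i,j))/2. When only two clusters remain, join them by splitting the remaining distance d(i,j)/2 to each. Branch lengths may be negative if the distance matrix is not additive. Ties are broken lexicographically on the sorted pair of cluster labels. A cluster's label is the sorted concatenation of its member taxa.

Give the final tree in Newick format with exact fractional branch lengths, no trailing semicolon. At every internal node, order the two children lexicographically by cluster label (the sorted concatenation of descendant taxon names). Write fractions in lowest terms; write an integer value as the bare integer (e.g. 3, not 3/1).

1. join A+U (d=2, Q=-336) ⇒ AU; edges |A|=-11/2, |U|=15/2
  updated: d(AU,B)=19, d(AU,F)=39/2, d(AU,O)=87/2, d(AU,W)=26, d(AU,X)=73/2, d(AU,Z)=43/2
2. join O+X (d=12, Q=-241) ⇒ OX; edges |O|=47/5, |X|=13/5
  updated: d(AU,OX)=34, d(B,OX)=31, d(F,OX)=9, d(OX,W)=18, d(OX,Z)=33/2
3. join OX+Z (d=33/2, Q=-363/2) ⇒ OXZ; edges |OX|=71/16, |Z|=193/16
  updated: d(AU,OXZ)=39/2, d(B,OXZ)=65/4, d(F,OXZ)=71/4, d(OXZ,W)=83/4
4. join F+W (d=8, Q=-104) ⇒ FW; edges |F|=37/12, |W|=59/12
  updated: d(AU,FW)=75/4, d(B,FW)=10, d(FW,OXZ)=61/4
5. join AU+OXZ (d=39/2, Q=-277/4) ⇒ AOUXZ; edges |AU|=181/16, |OXZ|=131/16
  updated: d(AOUXZ,B)=63/8, d(AOUXZ,FW)=29/4
6. join AOUXZ+B (d=63/8, Q=-201/8) ⇒ ABOUXZ; edges |AOUXZ|=41/16, |B|=85/16
  updated: d(ABOUXZ,FW)=75/16
7. join ABOUXZ+FW (d=75/16) ⇒ ABFOUWXZ; edges |ABOUXZ|=75/32, |FW|=75/32
final tree: ((((A:-11/2,U:15/2):181/16,((O:47/5,X:13/5):71/16,Z:193/16):131/16):41/16,B:85/16):75/32,(F:37/12,W:59/12):75/32)
total length: 1129/16

((((A:-11/2,U:15/2):181/16,((O:47/5,X:13/5):71/16,Z:193/16):131/16):41/16,B:85/16):75/32,(F:37/12,W:59/12):75/32)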